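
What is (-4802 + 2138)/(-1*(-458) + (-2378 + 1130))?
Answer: 1332/395 ≈ 3.3722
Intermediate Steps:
(-4802 + 2138)/(-1*(-458) + (-2378 + 1130)) = -2664/(458 - 1248) = -2664/(-790) = -2664*(-1/790) = 1332/395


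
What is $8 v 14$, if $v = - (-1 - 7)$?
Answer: $896$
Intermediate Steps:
$v = 8$ ($v = - (-1 - 7) = \left(-1\right) \left(-8\right) = 8$)
$8 v 14 = 8 \cdot 8 \cdot 14 = 64 \cdot 14 = 896$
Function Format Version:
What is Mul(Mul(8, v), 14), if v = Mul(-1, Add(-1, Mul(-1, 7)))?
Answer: 896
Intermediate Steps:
v = 8 (v = Mul(-1, Add(-1, -7)) = Mul(-1, -8) = 8)
Mul(Mul(8, v), 14) = Mul(Mul(8, 8), 14) = Mul(64, 14) = 896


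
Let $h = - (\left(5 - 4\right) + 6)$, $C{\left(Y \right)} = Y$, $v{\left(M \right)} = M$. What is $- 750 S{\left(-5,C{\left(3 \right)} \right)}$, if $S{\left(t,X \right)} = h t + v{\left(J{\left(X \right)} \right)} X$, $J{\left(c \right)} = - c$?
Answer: $-19500$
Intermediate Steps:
$h = -7$ ($h = - (1 + 6) = \left(-1\right) 7 = -7$)
$S{\left(t,X \right)} = - X^{2} - 7 t$ ($S{\left(t,X \right)} = - 7 t + - X X = - 7 t - X^{2} = - X^{2} - 7 t$)
$- 750 S{\left(-5,C{\left(3 \right)} \right)} = - 750 \left(- 3^{2} - -35\right) = - 750 \left(\left(-1\right) 9 + 35\right) = - 750 \left(-9 + 35\right) = \left(-750\right) 26 = -19500$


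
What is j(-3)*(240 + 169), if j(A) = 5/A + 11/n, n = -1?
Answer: -15542/3 ≈ -5180.7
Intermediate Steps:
j(A) = -11 + 5/A (j(A) = 5/A + 11/(-1) = 5/A + 11*(-1) = 5/A - 11 = -11 + 5/A)
j(-3)*(240 + 169) = (-11 + 5/(-3))*(240 + 169) = (-11 + 5*(-⅓))*409 = (-11 - 5/3)*409 = -38/3*409 = -15542/3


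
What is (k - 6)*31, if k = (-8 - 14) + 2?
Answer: -806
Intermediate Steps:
k = -20 (k = -22 + 2 = -20)
(k - 6)*31 = (-20 - 6)*31 = -26*31 = -806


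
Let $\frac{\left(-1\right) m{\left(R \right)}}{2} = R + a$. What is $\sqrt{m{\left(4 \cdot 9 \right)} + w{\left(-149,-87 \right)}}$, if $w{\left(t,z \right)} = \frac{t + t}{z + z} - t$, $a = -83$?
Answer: $\frac{\sqrt{1852230}}{87} \approx 15.643$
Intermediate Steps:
$m{\left(R \right)} = 166 - 2 R$ ($m{\left(R \right)} = - 2 \left(R - 83\right) = - 2 \left(-83 + R\right) = 166 - 2 R$)
$w{\left(t,z \right)} = - t + \frac{t}{z}$ ($w{\left(t,z \right)} = \frac{2 t}{2 z} - t = 2 t \frac{1}{2 z} - t = \frac{t}{z} - t = - t + \frac{t}{z}$)
$\sqrt{m{\left(4 \cdot 9 \right)} + w{\left(-149,-87 \right)}} = \sqrt{\left(166 - 2 \cdot 4 \cdot 9\right) - \left(-149 + \frac{149}{-87}\right)} = \sqrt{\left(166 - 72\right) + \left(149 - - \frac{149}{87}\right)} = \sqrt{\left(166 - 72\right) + \left(149 + \frac{149}{87}\right)} = \sqrt{94 + \frac{13112}{87}} = \sqrt{\frac{21290}{87}} = \frac{\sqrt{1852230}}{87}$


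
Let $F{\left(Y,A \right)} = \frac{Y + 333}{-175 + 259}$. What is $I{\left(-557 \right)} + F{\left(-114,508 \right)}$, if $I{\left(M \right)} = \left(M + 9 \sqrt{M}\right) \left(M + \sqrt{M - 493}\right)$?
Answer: $\frac{8687045}{28} - 45 \sqrt{23394} - 5013 i \sqrt{557} - 2785 i \sqrt{42} \approx 3.0337 \cdot 10^{5} - 1.3636 \cdot 10^{5} i$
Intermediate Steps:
$I{\left(M \right)} = \left(M + \sqrt{-493 + M}\right) \left(M + 9 \sqrt{M}\right)$ ($I{\left(M \right)} = \left(M + 9 \sqrt{M}\right) \left(M + \sqrt{-493 + M}\right) = \left(M + \sqrt{-493 + M}\right) \left(M + 9 \sqrt{M}\right)$)
$F{\left(Y,A \right)} = \frac{111}{28} + \frac{Y}{84}$ ($F{\left(Y,A \right)} = \frac{333 + Y}{84} = \left(333 + Y\right) \frac{1}{84} = \frac{111}{28} + \frac{Y}{84}$)
$I{\left(-557 \right)} + F{\left(-114,508 \right)} = \left(\left(-557\right)^{2} + 9 \left(-557\right)^{\frac{3}{2}} - 557 \sqrt{-493 - 557} + 9 \sqrt{-557} \sqrt{-493 - 557}\right) + \left(\frac{111}{28} + \frac{1}{84} \left(-114\right)\right) = \left(310249 + 9 \left(- 557 i \sqrt{557}\right) - 557 \sqrt{-1050} + 9 i \sqrt{557} \sqrt{-1050}\right) + \left(\frac{111}{28} - \frac{19}{14}\right) = \left(310249 - 5013 i \sqrt{557} - 557 \cdot 5 i \sqrt{42} + 9 i \sqrt{557} \cdot 5 i \sqrt{42}\right) + \frac{73}{28} = \left(310249 - 5013 i \sqrt{557} - 2785 i \sqrt{42} - 45 \sqrt{23394}\right) + \frac{73}{28} = \left(310249 - 45 \sqrt{23394} - 5013 i \sqrt{557} - 2785 i \sqrt{42}\right) + \frac{73}{28} = \frac{8687045}{28} - 45 \sqrt{23394} - 5013 i \sqrt{557} - 2785 i \sqrt{42}$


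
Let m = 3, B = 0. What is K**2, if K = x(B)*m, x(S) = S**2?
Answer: 0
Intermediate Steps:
K = 0 (K = 0**2*3 = 0*3 = 0)
K**2 = 0**2 = 0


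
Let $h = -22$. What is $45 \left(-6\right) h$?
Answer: $5940$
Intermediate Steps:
$45 \left(-6\right) h = 45 \left(-6\right) \left(-22\right) = \left(-270\right) \left(-22\right) = 5940$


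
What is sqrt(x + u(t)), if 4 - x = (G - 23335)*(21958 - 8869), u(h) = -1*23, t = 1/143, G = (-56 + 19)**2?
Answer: sqrt(287512955) ≈ 16956.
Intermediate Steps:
G = 1369 (G = (-37)**2 = 1369)
t = 1/143 ≈ 0.0069930
u(h) = -23
x = 287512978 (x = 4 - (1369 - 23335)*(21958 - 8869) = 4 - (-21966)*13089 = 4 - 1*(-287512974) = 4 + 287512974 = 287512978)
sqrt(x + u(t)) = sqrt(287512978 - 23) = sqrt(287512955)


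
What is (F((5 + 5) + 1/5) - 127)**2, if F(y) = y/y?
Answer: 15876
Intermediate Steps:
F(y) = 1
(F((5 + 5) + 1/5) - 127)**2 = (1 - 127)**2 = (-126)**2 = 15876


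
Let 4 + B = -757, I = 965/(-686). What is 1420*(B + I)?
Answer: -371337810/343 ≈ -1.0826e+6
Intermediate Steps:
I = -965/686 (I = 965*(-1/686) = -965/686 ≈ -1.4067)
B = -761 (B = -4 - 757 = -761)
1420*(B + I) = 1420*(-761 - 965/686) = 1420*(-523011/686) = -371337810/343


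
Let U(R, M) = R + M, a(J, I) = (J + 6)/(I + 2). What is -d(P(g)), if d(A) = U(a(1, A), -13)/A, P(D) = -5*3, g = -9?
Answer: -176/195 ≈ -0.90256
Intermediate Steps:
a(J, I) = (6 + J)/(2 + I)
U(R, M) = M + R
P(D) = -15
d(A) = (-13 + 7/(2 + A))/A (d(A) = (-13 + (6 + 1)/(2 + A))/A = (-13 + 7/(2 + A))/A)
-d(P(g)) = -(-19 - 13*(-15))/((-15)*(2 - 15)) = -(-1)*(-19 + 195)/(15*(-13)) = -(-1)*(-1)*176/(15*13) = -1*176/195 = -176/195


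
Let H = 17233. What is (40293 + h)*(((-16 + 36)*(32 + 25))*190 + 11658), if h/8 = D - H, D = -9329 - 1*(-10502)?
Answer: -20129388246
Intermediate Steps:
D = 1173 (D = -9329 + 10502 = 1173)
h = -128480 (h = 8*(1173 - 1*17233) = 8*(1173 - 17233) = 8*(-16060) = -128480)
(40293 + h)*(((-16 + 36)*(32 + 25))*190 + 11658) = (40293 - 128480)*(((-16 + 36)*(32 + 25))*190 + 11658) = -88187*((20*57)*190 + 11658) = -88187*(1140*190 + 11658) = -88187*(216600 + 11658) = -88187*228258 = -20129388246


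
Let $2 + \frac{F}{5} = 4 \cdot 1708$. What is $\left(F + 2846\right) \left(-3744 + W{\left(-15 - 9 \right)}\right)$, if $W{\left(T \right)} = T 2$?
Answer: $-140288832$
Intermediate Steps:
$W{\left(T \right)} = 2 T$
$F = 34150$ ($F = -10 + 5 \cdot 4 \cdot 1708 = -10 + 5 \cdot 6832 = -10 + 34160 = 34150$)
$\left(F + 2846\right) \left(-3744 + W{\left(-15 - 9 \right)}\right) = \left(34150 + 2846\right) \left(-3744 + 2 \left(-15 - 9\right)\right) = 36996 \left(-3744 + 2 \left(-24\right)\right) = 36996 \left(-3744 - 48\right) = 36996 \left(-3792\right) = -140288832$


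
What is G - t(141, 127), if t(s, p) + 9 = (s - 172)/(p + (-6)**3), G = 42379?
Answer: 3772501/89 ≈ 42388.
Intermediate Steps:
t(s, p) = -9 + (-172 + s)/(-216 + p) (t(s, p) = -9 + (s - 172)/(p + (-6)**3) = -9 + (-172 + s)/(p - 216) = -9 + (-172 + s)/(-216 + p))
G - t(141, 127) = 42379 - (1772 + 141 - 9*127)/(-216 + 127) = 42379 - (1772 + 141 - 1143)/(-89) = 42379 - (-1)*770/89 = 42379 - 1*(-770/89) = 42379 + 770/89 = 3772501/89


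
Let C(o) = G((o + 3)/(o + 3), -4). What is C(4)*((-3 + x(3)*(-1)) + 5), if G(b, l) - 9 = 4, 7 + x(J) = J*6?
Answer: -117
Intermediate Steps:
x(J) = -7 + 6*J (x(J) = -7 + J*6 = -7 + 6*J)
G(b, l) = 13 (G(b, l) = 9 + 4 = 13)
C(o) = 13
C(4)*((-3 + x(3)*(-1)) + 5) = 13*((-3 + (-7 + 6*3)*(-1)) + 5) = 13*((-3 + (-7 + 18)*(-1)) + 5) = 13*((-3 + 11*(-1)) + 5) = 13*((-3 - 11) + 5) = 13*(-14 + 5) = 13*(-9) = -117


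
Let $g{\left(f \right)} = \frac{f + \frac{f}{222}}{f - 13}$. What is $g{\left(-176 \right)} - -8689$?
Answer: $\frac{182306155}{20979} \approx 8689.9$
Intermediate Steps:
$g{\left(f \right)} = \frac{223 f}{222 \left(-13 + f\right)}$ ($g{\left(f \right)} = \frac{f + f \frac{1}{222}}{-13 + f} = \frac{f + \frac{f}{222}}{-13 + f} = \frac{\frac{223}{222} f}{-13 + f} = \frac{223 f}{222 \left(-13 + f\right)}$)
$g{\left(-176 \right)} - -8689 = \frac{223}{222} \left(-176\right) \frac{1}{-13 - 176} - -8689 = \frac{223}{222} \left(-176\right) \frac{1}{-189} + 8689 = \frac{223}{222} \left(-176\right) \left(- \frac{1}{189}\right) + 8689 = \frac{19624}{20979} + 8689 = \frac{182306155}{20979}$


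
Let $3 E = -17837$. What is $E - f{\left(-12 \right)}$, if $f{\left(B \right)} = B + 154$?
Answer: $- \frac{18263}{3} \approx -6087.7$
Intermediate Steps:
$f{\left(B \right)} = 154 + B$
$E = - \frac{17837}{3}$ ($E = \frac{1}{3} \left(-17837\right) = - \frac{17837}{3} \approx -5945.7$)
$E - f{\left(-12 \right)} = - \frac{17837}{3} - \left(154 - 12\right) = - \frac{17837}{3} - 142 = - \frac{18263}{3}$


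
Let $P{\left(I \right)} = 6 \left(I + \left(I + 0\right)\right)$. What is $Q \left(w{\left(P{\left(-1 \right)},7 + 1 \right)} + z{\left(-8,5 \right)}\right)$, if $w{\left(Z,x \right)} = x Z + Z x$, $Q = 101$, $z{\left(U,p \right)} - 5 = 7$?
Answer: $-18180$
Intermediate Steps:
$z{\left(U,p \right)} = 12$ ($z{\left(U,p \right)} = 5 + 7 = 12$)
$P{\left(I \right)} = 12 I$ ($P{\left(I \right)} = 6 \left(I + I\right) = 6 \cdot 2 I = 12 I$)
$w{\left(Z,x \right)} = 2 Z x$ ($w{\left(Z,x \right)} = Z x + Z x = 2 Z x$)
$Q \left(w{\left(P{\left(-1 \right)},7 + 1 \right)} + z{\left(-8,5 \right)}\right) = 101 \left(2 \cdot 12 \left(-1\right) \left(7 + 1\right) + 12\right) = 101 \left(2 \left(-12\right) 8 + 12\right) = 101 \left(-192 + 12\right) = 101 \left(-180\right) = -18180$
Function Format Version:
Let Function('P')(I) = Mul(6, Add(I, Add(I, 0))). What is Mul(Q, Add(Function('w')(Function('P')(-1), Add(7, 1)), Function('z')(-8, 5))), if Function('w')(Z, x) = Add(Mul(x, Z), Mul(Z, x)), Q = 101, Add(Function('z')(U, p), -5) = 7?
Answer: -18180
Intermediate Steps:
Function('z')(U, p) = 12 (Function('z')(U, p) = Add(5, 7) = 12)
Function('P')(I) = Mul(12, I) (Function('P')(I) = Mul(6, Add(I, I)) = Mul(6, Mul(2, I)) = Mul(12, I))
Function('w')(Z, x) = Mul(2, Z, x) (Function('w')(Z, x) = Add(Mul(Z, x), Mul(Z, x)) = Mul(2, Z, x))
Mul(Q, Add(Function('w')(Function('P')(-1), Add(7, 1)), Function('z')(-8, 5))) = Mul(101, Add(Mul(2, Mul(12, -1), Add(7, 1)), 12)) = Mul(101, Add(Mul(2, -12, 8), 12)) = Mul(101, Add(-192, 12)) = Mul(101, -180) = -18180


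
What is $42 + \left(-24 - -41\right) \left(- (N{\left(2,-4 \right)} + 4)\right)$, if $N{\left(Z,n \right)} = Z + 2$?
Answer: $-94$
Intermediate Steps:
$N{\left(Z,n \right)} = 2 + Z$
$42 + \left(-24 - -41\right) \left(- (N{\left(2,-4 \right)} + 4)\right) = 42 + \left(-24 - -41\right) \left(- (\left(2 + 2\right) + 4)\right) = 42 + \left(-24 + 41\right) \left(- (4 + 4)\right) = 42 + 17 \left(\left(-1\right) 8\right) = 42 + 17 \left(-8\right) = 42 - 136 = -94$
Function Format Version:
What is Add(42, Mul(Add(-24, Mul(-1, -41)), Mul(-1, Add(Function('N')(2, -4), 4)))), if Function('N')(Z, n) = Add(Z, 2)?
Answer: -94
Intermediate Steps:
Function('N')(Z, n) = Add(2, Z)
Add(42, Mul(Add(-24, Mul(-1, -41)), Mul(-1, Add(Function('N')(2, -4), 4)))) = Add(42, Mul(Add(-24, Mul(-1, -41)), Mul(-1, Add(Add(2, 2), 4)))) = Add(42, Mul(Add(-24, 41), Mul(-1, Add(4, 4)))) = Add(42, Mul(17, Mul(-1, 8))) = Add(42, Mul(17, -8)) = Add(42, -136) = -94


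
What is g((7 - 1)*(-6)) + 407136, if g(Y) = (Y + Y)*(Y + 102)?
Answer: 402384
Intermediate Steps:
g(Y) = 2*Y*(102 + Y) (g(Y) = (2*Y)*(102 + Y) = 2*Y*(102 + Y))
g((7 - 1)*(-6)) + 407136 = 2*((7 - 1)*(-6))*(102 + (7 - 1)*(-6)) + 407136 = 2*(6*(-6))*(102 + 6*(-6)) + 407136 = 2*(-36)*(102 - 36) + 407136 = 2*(-36)*66 + 407136 = -4752 + 407136 = 402384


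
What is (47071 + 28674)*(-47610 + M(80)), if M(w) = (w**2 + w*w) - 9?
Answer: -2637365155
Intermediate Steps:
M(w) = -9 + 2*w**2 (M(w) = (w**2 + w**2) - 9 = 2*w**2 - 9 = -9 + 2*w**2)
(47071 + 28674)*(-47610 + M(80)) = (47071 + 28674)*(-47610 + (-9 + 2*80**2)) = 75745*(-47610 + (-9 + 2*6400)) = 75745*(-47610 + (-9 + 12800)) = 75745*(-47610 + 12791) = 75745*(-34819) = -2637365155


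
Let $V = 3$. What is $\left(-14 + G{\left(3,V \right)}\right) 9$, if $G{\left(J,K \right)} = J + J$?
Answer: $-72$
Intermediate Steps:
$G{\left(J,K \right)} = 2 J$
$\left(-14 + G{\left(3,V \right)}\right) 9 = \left(-14 + 2 \cdot 3\right) 9 = \left(-14 + 6\right) 9 = \left(-8\right) 9 = -72$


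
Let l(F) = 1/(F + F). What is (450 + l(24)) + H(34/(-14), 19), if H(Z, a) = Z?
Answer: 150391/336 ≈ 447.59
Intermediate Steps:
l(F) = 1/(2*F)
(450 + l(24)) + H(34/(-14), 19) = (450 + (½)/24) + 34/(-14) = (450 + (½)*(1/24)) + 34*(-1/14) = (450 + 1/48) - 17/7 = 21601/48 - 17/7 = 150391/336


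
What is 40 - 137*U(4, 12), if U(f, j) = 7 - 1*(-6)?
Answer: -1741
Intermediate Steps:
U(f, j) = 13 (U(f, j) = 7 + 6 = 13)
40 - 137*U(4, 12) = 40 - 137*13 = 40 - 1781 = -1741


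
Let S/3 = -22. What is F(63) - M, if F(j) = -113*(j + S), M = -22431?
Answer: 22770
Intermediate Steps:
S = -66 (S = 3*(-22) = -66)
F(j) = 7458 - 113*j (F(j) = -113*(j - 66) = -113*(-66 + j) = 7458 - 113*j)
F(63) - M = (7458 - 113*63) - 1*(-22431) = (7458 - 7119) + 22431 = 339 + 22431 = 22770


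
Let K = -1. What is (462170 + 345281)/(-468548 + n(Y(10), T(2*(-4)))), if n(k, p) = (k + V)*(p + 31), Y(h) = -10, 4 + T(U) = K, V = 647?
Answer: -807451/451986 ≈ -1.7865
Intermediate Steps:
T(U) = -5 (T(U) = -4 - 1 = -5)
n(k, p) = (31 + p)*(647 + k) (n(k, p) = (k + 647)*(p + 31) = (647 + k)*(31 + p) = (31 + p)*(647 + k))
(462170 + 345281)/(-468548 + n(Y(10), T(2*(-4)))) = (462170 + 345281)/(-468548 + (20057 + 31*(-10) + 647*(-5) - 10*(-5))) = 807451/(-468548 + (20057 - 310 - 3235 + 50)) = 807451/(-468548 + 16562) = 807451/(-451986) = 807451*(-1/451986) = -807451/451986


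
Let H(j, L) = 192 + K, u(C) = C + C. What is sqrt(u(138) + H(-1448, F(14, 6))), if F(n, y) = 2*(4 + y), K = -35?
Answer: sqrt(433) ≈ 20.809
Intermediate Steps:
F(n, y) = 8 + 2*y
u(C) = 2*C
H(j, L) = 157 (H(j, L) = 192 - 35 = 157)
sqrt(u(138) + H(-1448, F(14, 6))) = sqrt(2*138 + 157) = sqrt(276 + 157) = sqrt(433)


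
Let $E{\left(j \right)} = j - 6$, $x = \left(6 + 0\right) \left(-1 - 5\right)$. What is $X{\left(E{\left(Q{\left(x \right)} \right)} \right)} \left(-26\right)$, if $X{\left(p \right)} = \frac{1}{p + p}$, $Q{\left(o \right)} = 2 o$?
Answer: $\frac{1}{6} \approx 0.16667$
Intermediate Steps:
$x = -36$ ($x = 6 \left(-6\right) = -36$)
$E{\left(j \right)} = -6 + j$ ($E{\left(j \right)} = j - 6 = -6 + j$)
$X{\left(p \right)} = \frac{1}{2 p}$
$X{\left(E{\left(Q{\left(x \right)} \right)} \right)} \left(-26\right) = \frac{1}{2 \left(-6 + 2 \left(-36\right)\right)} \left(-26\right) = \frac{1}{2 \left(-6 - 72\right)} \left(-26\right) = \frac{1}{2 \left(-78\right)} \left(-26\right) = \frac{1}{2} \left(- \frac{1}{78}\right) \left(-26\right) = \left(- \frac{1}{156}\right) \left(-26\right) = \frac{1}{6}$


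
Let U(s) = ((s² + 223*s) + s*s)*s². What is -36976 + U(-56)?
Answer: -19530352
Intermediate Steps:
U(s) = s²*(2*s² + 223*s) (U(s) = ((s² + 223*s) + s²)*s² = (2*s² + 223*s)*s² = s²*(2*s² + 223*s))
-36976 + U(-56) = -36976 + (-56)³*(223 + 2*(-56)) = -36976 - 175616*(223 - 112) = -36976 - 175616*111 = -36976 - 19493376 = -19530352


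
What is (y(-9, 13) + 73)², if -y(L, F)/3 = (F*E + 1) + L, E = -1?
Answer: 18496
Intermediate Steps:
y(L, F) = -3 - 3*L + 3*F (y(L, F) = -3*((F*(-1) + 1) + L) = -3*((-F + 1) + L) = -3*((1 - F) + L) = -3*(1 + L - F) = -3 - 3*L + 3*F)
(y(-9, 13) + 73)² = ((-3 - 3*(-9) + 3*13) + 73)² = ((-3 + 27 + 39) + 73)² = (63 + 73)² = 136² = 18496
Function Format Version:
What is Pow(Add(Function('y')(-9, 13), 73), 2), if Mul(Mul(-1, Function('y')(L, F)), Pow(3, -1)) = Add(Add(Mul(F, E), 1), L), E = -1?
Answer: 18496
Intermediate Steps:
Function('y')(L, F) = Add(-3, Mul(-3, L), Mul(3, F)) (Function('y')(L, F) = Mul(-3, Add(Add(Mul(F, -1), 1), L)) = Mul(-3, Add(Add(Mul(-1, F), 1), L)) = Mul(-3, Add(Add(1, Mul(-1, F)), L)) = Mul(-3, Add(1, L, Mul(-1, F))) = Add(-3, Mul(-3, L), Mul(3, F)))
Pow(Add(Function('y')(-9, 13), 73), 2) = Pow(Add(Add(-3, Mul(-3, -9), Mul(3, 13)), 73), 2) = Pow(Add(Add(-3, 27, 39), 73), 2) = Pow(Add(63, 73), 2) = Pow(136, 2) = 18496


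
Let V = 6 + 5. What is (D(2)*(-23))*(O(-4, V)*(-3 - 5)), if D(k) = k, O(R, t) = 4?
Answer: 1472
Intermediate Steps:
V = 11
(D(2)*(-23))*(O(-4, V)*(-3 - 5)) = (2*(-23))*(4*(-3 - 5)) = -184*(-8) = -46*(-32) = 1472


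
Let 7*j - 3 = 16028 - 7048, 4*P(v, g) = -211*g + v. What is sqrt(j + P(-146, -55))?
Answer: 3*sqrt(90335)/14 ≈ 64.405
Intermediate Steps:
P(v, g) = -211*g/4 + v/4 (P(v, g) = (-211*g + v)/4 = (v - 211*g)/4 = -211*g/4 + v/4)
j = 8983/7 (j = 3/7 + (16028 - 7048)/7 = 3/7 + (1/7)*8980 = 3/7 + 8980/7 = 8983/7 ≈ 1283.3)
sqrt(j + P(-146, -55)) = sqrt(8983/7 + (-211/4*(-55) + (1/4)*(-146))) = sqrt(8983/7 + (11605/4 - 73/2)) = sqrt(8983/7 + 11459/4) = sqrt(116145/28) = 3*sqrt(90335)/14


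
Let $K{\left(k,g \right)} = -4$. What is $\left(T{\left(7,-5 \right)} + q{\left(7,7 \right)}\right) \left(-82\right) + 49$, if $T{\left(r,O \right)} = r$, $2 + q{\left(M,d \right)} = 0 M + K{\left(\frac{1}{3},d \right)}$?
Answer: $-33$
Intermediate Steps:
$q{\left(M,d \right)} = -6$ ($q{\left(M,d \right)} = -2 - \left(4 + 0 M\right) = -2 + \left(0 - 4\right) = -2 - 4 = -6$)
$\left(T{\left(7,-5 \right)} + q{\left(7,7 \right)}\right) \left(-82\right) + 49 = \left(7 - 6\right) \left(-82\right) + 49 = 1 \left(-82\right) + 49 = -82 + 49 = -33$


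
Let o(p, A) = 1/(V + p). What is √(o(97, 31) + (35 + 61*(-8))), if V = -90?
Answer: I*√22190/7 ≈ 21.28*I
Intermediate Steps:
o(p, A) = 1/(-90 + p)
√(o(97, 31) + (35 + 61*(-8))) = √(1/(-90 + 97) + (35 + 61*(-8))) = √(1/7 + (35 - 488)) = √(⅐ - 453) = √(-3170/7) = I*√22190/7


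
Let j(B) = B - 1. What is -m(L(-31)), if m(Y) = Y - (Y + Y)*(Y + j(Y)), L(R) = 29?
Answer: 3277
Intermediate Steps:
j(B) = -1 + B
m(Y) = Y - 2*Y*(-1 + 2*Y) (m(Y) = Y - (Y + Y)*(Y + (-1 + Y)) = Y - 2*Y*(-1 + 2*Y))
-m(L(-31)) = -29*(3 - 4*29) = -29*(3 - 116) = -29*(-113) = -1*(-3277) = 3277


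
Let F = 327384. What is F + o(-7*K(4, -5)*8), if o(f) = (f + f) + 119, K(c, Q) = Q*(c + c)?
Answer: 331983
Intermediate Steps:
K(c, Q) = 2*Q*c (K(c, Q) = Q*(2*c) = 2*Q*c)
o(f) = 119 + 2*f (o(f) = 2*f + 119 = 119 + 2*f)
F + o(-7*K(4, -5)*8) = 327384 + (119 + 2*(-14*(-5)*4*8)) = 327384 + (119 + 2*(-7*(-40)*8)) = 327384 + (119 + 2*(280*8)) = 327384 + (119 + 2*2240) = 327384 + (119 + 4480) = 327384 + 4599 = 331983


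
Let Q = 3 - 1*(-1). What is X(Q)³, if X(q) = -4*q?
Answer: -4096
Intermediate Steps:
Q = 4 (Q = 3 + 1 = 4)
X(Q)³ = (-4*4)³ = (-16)³ = -4096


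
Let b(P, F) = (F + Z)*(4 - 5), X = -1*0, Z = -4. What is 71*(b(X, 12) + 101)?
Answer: 6603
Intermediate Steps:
X = 0
b(P, F) = 4 - F (b(P, F) = (F - 4)*(4 - 5) = (-4 + F)*(-1) = 4 - F)
71*(b(X, 12) + 101) = 71*((4 - 1*12) + 101) = 71*((4 - 12) + 101) = 71*(-8 + 101) = 71*93 = 6603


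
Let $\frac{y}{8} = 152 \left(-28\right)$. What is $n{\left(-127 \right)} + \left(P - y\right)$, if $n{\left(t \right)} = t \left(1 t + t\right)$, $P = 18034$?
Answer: $84340$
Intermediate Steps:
$y = -34048$ ($y = 8 \cdot 152 \left(-28\right) = 8 \left(-4256\right) = -34048$)
$n{\left(t \right)} = 2 t^{2}$ ($n{\left(t \right)} = t \left(t + t\right) = t 2 t = 2 t^{2}$)
$n{\left(-127 \right)} + \left(P - y\right) = 2 \left(-127\right)^{2} + \left(18034 - -34048\right) = 2 \cdot 16129 + \left(18034 + 34048\right) = 32258 + 52082 = 84340$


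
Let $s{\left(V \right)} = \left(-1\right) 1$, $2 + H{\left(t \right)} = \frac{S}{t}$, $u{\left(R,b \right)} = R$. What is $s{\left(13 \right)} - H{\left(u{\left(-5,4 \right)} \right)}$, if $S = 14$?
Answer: $\frac{19}{5} \approx 3.8$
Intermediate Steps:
$H{\left(t \right)} = -2 + \frac{14}{t}$
$s{\left(V \right)} = -1$
$s{\left(13 \right)} - H{\left(u{\left(-5,4 \right)} \right)} = -1 - \left(-2 + \frac{14}{-5}\right) = -1 - \left(-2 + 14 \left(- \frac{1}{5}\right)\right) = -1 - \left(-2 - \frac{14}{5}\right) = -1 - - \frac{24}{5} = -1 + \frac{24}{5} = \frac{19}{5}$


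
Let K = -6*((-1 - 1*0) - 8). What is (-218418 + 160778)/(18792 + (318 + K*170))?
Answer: -5764/2829 ≈ -2.0375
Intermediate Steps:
K = 54 (K = -6*((-1 + 0) - 8) = -6*(-1 - 8) = -6*(-9) = 54)
(-218418 + 160778)/(18792 + (318 + K*170)) = (-218418 + 160778)/(18792 + (318 + 54*170)) = -57640/(18792 + (318 + 9180)) = -57640/(18792 + 9498) = -57640/28290 = -57640*1/28290 = -5764/2829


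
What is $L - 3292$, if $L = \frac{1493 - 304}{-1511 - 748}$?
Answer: $- \frac{7437817}{2259} \approx -3292.5$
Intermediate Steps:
$L = - \frac{1189}{2259}$ ($L = \frac{1189}{-2259} = 1189 \left(- \frac{1}{2259}\right) = - \frac{1189}{2259} \approx -0.52634$)
$L - 3292 = - \frac{1189}{2259} - 3292 = - \frac{7437817}{2259}$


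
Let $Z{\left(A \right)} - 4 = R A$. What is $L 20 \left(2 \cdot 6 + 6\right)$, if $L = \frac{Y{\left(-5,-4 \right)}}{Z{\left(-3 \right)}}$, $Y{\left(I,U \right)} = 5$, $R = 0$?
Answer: $450$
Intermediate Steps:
$Z{\left(A \right)} = 4$ ($Z{\left(A \right)} = 4 + 0 A = 4 + 0 = 4$)
$L = \frac{5}{4} \approx 1.25$
$L 20 \left(2 \cdot 6 + 6\right) = \frac{5}{4} \cdot 20 \left(2 \cdot 6 + 6\right) = 25 \left(12 + 6\right) = 25 \cdot 18 = 450$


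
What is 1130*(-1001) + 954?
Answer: -1130176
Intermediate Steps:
1130*(-1001) + 954 = -1131130 + 954 = -1130176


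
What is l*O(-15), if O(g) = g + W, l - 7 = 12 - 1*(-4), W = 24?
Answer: 207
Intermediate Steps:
l = 23 (l = 7 + (12 - 1*(-4)) = 7 + (12 + 4) = 7 + 16 = 23)
O(g) = 24 + g (O(g) = g + 24 = 24 + g)
l*O(-15) = 23*(24 - 15) = 23*9 = 207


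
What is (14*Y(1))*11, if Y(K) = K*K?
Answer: 154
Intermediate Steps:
Y(K) = K²
(14*Y(1))*11 = (14*1²)*11 = (14*1)*11 = 14*11 = 154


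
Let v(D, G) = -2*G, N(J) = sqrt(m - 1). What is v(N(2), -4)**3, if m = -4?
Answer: 512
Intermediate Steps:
N(J) = I*sqrt(5) (N(J) = sqrt(-4 - 1) = sqrt(-5) = I*sqrt(5))
v(N(2), -4)**3 = (-2*(-4))**3 = 8**3 = 512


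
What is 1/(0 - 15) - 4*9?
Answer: -541/15 ≈ -36.067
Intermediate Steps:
1/(0 - 15) - 4*9 = 1/(-15) - 36 = -1/15 - 36 = -541/15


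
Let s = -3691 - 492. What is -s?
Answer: 4183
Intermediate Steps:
s = -4183
-s = -1*(-4183) = 4183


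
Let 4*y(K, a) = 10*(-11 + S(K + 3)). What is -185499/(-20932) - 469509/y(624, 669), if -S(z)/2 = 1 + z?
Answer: 20830660941/132604220 ≈ 157.09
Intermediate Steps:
S(z) = -2 - 2*z (S(z) = -2*(1 + z) = -2 - 2*z)
y(K, a) = -95/2 - 5*K (y(K, a) = (10*(-11 + (-2 - 2*(K + 3))))/4 = (10*(-11 + (-2 - 2*(3 + K))))/4 = (10*(-11 + (-2 + (-6 - 2*K))))/4 = (10*(-11 + (-8 - 2*K)))/4 = (10*(-19 - 2*K))/4 = (-190 - 20*K)/4 = -95/2 - 5*K)
-185499/(-20932) - 469509/y(624, 669) = -185499/(-20932) - 469509/(-95/2 - 5*624) = -185499*(-1/20932) - 469509/(-95/2 - 3120) = 185499/20932 - 469509/(-6335/2) = 185499/20932 - 469509*(-2/6335) = 185499/20932 + 939018/6335 = 20830660941/132604220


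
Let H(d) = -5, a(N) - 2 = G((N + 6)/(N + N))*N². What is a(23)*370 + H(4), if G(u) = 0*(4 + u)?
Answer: 735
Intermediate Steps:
G(u) = 0
a(N) = 2 (a(N) = 2 + 0*N² = 2 + 0 = 2)
a(23)*370 + H(4) = 2*370 - 5 = 740 - 5 = 735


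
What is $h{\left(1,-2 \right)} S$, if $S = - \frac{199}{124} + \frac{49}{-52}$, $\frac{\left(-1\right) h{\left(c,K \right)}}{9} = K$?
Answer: $- \frac{18477}{403} \approx -45.849$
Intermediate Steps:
$h{\left(c,K \right)} = - 9 K$
$S = - \frac{2053}{806}$ ($S = \left(-199\right) \frac{1}{124} + 49 \left(- \frac{1}{52}\right) = - \frac{199}{124} - \frac{49}{52} = - \frac{2053}{806} \approx -2.5471$)
$h{\left(1,-2 \right)} S = \left(-9\right) \left(-2\right) \left(- \frac{2053}{806}\right) = 18 \left(- \frac{2053}{806}\right) = - \frac{18477}{403}$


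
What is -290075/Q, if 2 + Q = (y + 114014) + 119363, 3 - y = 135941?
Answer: -290075/97437 ≈ -2.9771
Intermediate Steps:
y = -135938 (y = 3 - 1*135941 = 3 - 135941 = -135938)
Q = 97437 (Q = -2 + ((-135938 + 114014) + 119363) = -2 + (-21924 + 119363) = -2 + 97439 = 97437)
-290075/Q = -290075/97437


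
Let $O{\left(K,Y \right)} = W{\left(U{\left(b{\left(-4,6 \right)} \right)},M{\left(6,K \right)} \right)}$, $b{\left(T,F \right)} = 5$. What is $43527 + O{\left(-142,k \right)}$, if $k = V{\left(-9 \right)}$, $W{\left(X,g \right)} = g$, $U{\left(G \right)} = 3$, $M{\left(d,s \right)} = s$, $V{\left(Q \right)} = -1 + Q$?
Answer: $43385$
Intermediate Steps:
$k = -10$ ($k = -1 - 9 = -10$)
$O{\left(K,Y \right)} = K$
$43527 + O{\left(-142,k \right)} = 43527 - 142 = 43385$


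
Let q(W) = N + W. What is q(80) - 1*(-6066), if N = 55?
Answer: 6201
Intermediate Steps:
q(W) = 55 + W
q(80) - 1*(-6066) = (55 + 80) - 1*(-6066) = 135 + 6066 = 6201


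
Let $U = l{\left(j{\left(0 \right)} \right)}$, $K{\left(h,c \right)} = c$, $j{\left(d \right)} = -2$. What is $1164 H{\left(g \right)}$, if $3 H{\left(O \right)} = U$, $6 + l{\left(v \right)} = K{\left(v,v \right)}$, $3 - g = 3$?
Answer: $-3104$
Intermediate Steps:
$g = 0$ ($g = 3 - 3 = 0$)
$l{\left(v \right)} = -6 + v$
$U = -8$ ($U = -6 - 2 = -8$)
$H{\left(O \right)} = - \frac{8}{3}$ ($H{\left(O \right)} = \frac{1}{3} \left(-8\right) = - \frac{8}{3}$)
$1164 H{\left(g \right)} = 1164 \left(- \frac{8}{3}\right) = -3104$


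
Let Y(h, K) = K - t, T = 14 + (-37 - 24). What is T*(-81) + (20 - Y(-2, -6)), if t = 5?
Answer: 3838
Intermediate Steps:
T = -47 (T = 14 - 61 = -47)
Y(h, K) = -5 + K (Y(h, K) = K - 1*5 = K - 5 = -5 + K)
T*(-81) + (20 - Y(-2, -6)) = -47*(-81) + (20 - (-5 - 6)) = 3807 + (20 - 1*(-11)) = 3807 + (20 + 11) = 3807 + 31 = 3838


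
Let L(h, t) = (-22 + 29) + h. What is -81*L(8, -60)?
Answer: -1215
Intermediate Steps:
L(h, t) = 7 + h
-81*L(8, -60) = -81*(7 + 8) = -81*15 = -1215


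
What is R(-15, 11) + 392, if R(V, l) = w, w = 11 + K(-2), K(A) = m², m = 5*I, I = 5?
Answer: 1028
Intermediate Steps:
m = 25 (m = 5*5 = 25)
K(A) = 625 (K(A) = 25² = 625)
w = 636 (w = 11 + 625 = 636)
R(V, l) = 636
R(-15, 11) + 392 = 636 + 392 = 1028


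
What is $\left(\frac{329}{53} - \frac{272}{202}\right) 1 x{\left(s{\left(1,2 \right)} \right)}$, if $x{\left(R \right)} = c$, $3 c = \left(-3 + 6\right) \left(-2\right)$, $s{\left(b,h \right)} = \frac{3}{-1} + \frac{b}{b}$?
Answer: $- \frac{52042}{5353} \approx -9.722$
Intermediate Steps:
$s{\left(b,h \right)} = -2$ ($s{\left(b,h \right)} = 3 \left(-1\right) + 1 = -3 + 1 = -2$)
$c = -2$ ($c = \frac{\left(-3 + 6\right) \left(-2\right)}{3} = \frac{3 \left(-2\right)}{3} = \frac{1}{3} \left(-6\right) = -2$)
$x{\left(R \right)} = -2$
$\left(\frac{329}{53} - \frac{272}{202}\right) 1 x{\left(s{\left(1,2 \right)} \right)} = \left(\frac{329}{53} - \frac{272}{202}\right) 1 \left(-2\right) = \left(329 \cdot \frac{1}{53} - \frac{136}{101}\right) \left(-2\right) = \left(\frac{329}{53} - \frac{136}{101}\right) \left(-2\right) = \frac{26021}{5353} \left(-2\right) = - \frac{52042}{5353}$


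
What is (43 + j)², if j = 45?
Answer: 7744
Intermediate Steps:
(43 + j)² = (43 + 45)² = 88² = 7744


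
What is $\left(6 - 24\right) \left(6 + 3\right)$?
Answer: $-162$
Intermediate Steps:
$\left(6 - 24\right) \left(6 + 3\right) = \left(6 - 24\right) 9 = \left(-18\right) 9 = -162$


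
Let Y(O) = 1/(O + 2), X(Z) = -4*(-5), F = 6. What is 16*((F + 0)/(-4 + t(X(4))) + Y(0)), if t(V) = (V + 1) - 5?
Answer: 16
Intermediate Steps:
X(Z) = 20
Y(O) = 1/(2 + O)
t(V) = -4 + V (t(V) = (1 + V) - 5 = -4 + V)
16*((F + 0)/(-4 + t(X(4))) + Y(0)) = 16*((6 + 0)/(-4 + (-4 + 20)) + 1/(2 + 0)) = 16*(6/(-4 + 16) + 1/2) = 16*(6/12 + ½) = 16*(6*(1/12) + ½) = 16*(½ + ½) = 16*1 = 16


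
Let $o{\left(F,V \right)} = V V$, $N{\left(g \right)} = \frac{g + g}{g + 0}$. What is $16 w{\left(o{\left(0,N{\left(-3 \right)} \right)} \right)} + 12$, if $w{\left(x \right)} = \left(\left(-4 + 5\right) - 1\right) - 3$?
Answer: $-36$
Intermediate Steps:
$N{\left(g \right)} = 2$ ($N{\left(g \right)} = \frac{2 g}{g} = 2$)
$o{\left(F,V \right)} = V^{2}$
$w{\left(x \right)} = -3$ ($w{\left(x \right)} = \left(1 - 1\right) - 3 = 0 - 3 = -3$)
$16 w{\left(o{\left(0,N{\left(-3 \right)} \right)} \right)} + 12 = 16 \left(-3\right) + 12 = -48 + 12 = -36$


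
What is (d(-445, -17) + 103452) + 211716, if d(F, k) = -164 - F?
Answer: 315449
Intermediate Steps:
(d(-445, -17) + 103452) + 211716 = ((-164 - 1*(-445)) + 103452) + 211716 = ((-164 + 445) + 103452) + 211716 = (281 + 103452) + 211716 = 103733 + 211716 = 315449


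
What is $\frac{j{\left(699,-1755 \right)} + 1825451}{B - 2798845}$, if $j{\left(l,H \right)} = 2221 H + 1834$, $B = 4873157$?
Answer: $- \frac{1035285}{1037156} \approx -0.9982$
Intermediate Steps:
$j{\left(l,H \right)} = 1834 + 2221 H$
$\frac{j{\left(699,-1755 \right)} + 1825451}{B - 2798845} = \frac{\left(1834 + 2221 \left(-1755\right)\right) + 1825451}{4873157 - 2798845} = \frac{\left(1834 - 3897855\right) + 1825451}{2074312} = \left(-3896021 + 1825451\right) \frac{1}{2074312} = \left(-2070570\right) \frac{1}{2074312} = - \frac{1035285}{1037156}$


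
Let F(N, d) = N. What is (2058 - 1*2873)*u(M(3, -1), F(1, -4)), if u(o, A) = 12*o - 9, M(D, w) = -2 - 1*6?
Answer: 85575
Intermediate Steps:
M(D, w) = -8 (M(D, w) = -2 - 6 = -8)
u(o, A) = -9 + 12*o
(2058 - 1*2873)*u(M(3, -1), F(1, -4)) = (2058 - 1*2873)*(-9 + 12*(-8)) = (2058 - 2873)*(-9 - 96) = -815*(-105) = 85575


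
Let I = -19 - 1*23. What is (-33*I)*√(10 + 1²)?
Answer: 1386*√11 ≈ 4596.8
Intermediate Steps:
I = -42 (I = -19 - 23 = -42)
(-33*I)*√(10 + 1²) = (-33*(-42))*√(10 + 1²) = 1386*√(10 + 1) = 1386*√11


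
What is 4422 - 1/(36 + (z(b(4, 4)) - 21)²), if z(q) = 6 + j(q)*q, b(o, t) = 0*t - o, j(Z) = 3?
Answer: 3382829/765 ≈ 4422.0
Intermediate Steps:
b(o, t) = -o (b(o, t) = 0 - o = -o)
z(q) = 6 + 3*q
4422 - 1/(36 + (z(b(4, 4)) - 21)²) = 4422 - 1/(36 + ((6 + 3*(-1*4)) - 21)²) = 4422 - 1/(36 + ((6 + 3*(-4)) - 21)²) = 4422 - 1/(36 + ((6 - 12) - 21)²) = 4422 - 1/(36 + (-6 - 21)²) = 4422 - 1/(36 + (-27)²) = 4422 - 1/(36 + 729) = 4422 - 1/765 = 3382829/765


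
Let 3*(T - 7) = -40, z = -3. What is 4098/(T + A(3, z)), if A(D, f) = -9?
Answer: -6147/23 ≈ -267.26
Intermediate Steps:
T = -19/3 (T = 7 + (⅓)*(-40) = 7 - 40/3 = -19/3 ≈ -6.3333)
4098/(T + A(3, z)) = 4098/(-19/3 - 9) = 4098/(-46/3) = -3/46*4098 = -6147/23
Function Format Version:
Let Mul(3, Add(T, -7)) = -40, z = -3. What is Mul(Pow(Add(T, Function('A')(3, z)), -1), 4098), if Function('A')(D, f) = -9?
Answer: Rational(-6147, 23) ≈ -267.26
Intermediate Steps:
T = Rational(-19, 3) (T = Add(7, Mul(Rational(1, 3), -40)) = Add(7, Rational(-40, 3)) = Rational(-19, 3) ≈ -6.3333)
Mul(Pow(Add(T, Function('A')(3, z)), -1), 4098) = Mul(Pow(Add(Rational(-19, 3), -9), -1), 4098) = Mul(Pow(Rational(-46, 3), -1), 4098) = Mul(Rational(-3, 46), 4098) = Rational(-6147, 23)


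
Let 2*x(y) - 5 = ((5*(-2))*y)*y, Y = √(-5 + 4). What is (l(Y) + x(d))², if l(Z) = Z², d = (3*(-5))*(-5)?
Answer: 3163725009/4 ≈ 7.9093e+8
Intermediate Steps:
d = 75 (d = -15*(-5) = 75)
Y = I (Y = √(-1) = I ≈ 1.0*I)
x(y) = 5/2 - 5*y² (x(y) = 5/2 + (((5*(-2))*y)*y)/2 = 5/2 + ((-10*y)*y)/2 = 5/2 + (-10*y²)/2 = 5/2 - 5*y²)
(l(Y) + x(d))² = (I² + (5/2 - 5*75²))² = (-1 + (5/2 - 5*5625))² = (-1 + (5/2 - 28125))² = (-1 - 56245/2)² = (-56247/2)² = 3163725009/4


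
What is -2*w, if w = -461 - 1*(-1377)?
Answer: -1832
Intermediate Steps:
w = 916 (w = -461 + 1377 = 916)
-2*w = -2*916 = -1*1832 = -1832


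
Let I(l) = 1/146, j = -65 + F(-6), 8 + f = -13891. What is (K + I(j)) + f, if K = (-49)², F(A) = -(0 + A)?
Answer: -1678707/146 ≈ -11498.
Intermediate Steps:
f = -13899 (f = -8 - 13891 = -13899)
F(A) = -A
j = -59 (j = -65 - 1*(-6) = -65 + 6 = -59)
I(l) = 1/146
K = 2401
(K + I(j)) + f = (2401 + 1/146) - 13899 = 350547/146 - 13899 = -1678707/146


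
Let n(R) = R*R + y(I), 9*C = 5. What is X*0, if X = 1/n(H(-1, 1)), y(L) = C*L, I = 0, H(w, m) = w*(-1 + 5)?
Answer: 0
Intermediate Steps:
C = 5/9 (C = (⅑)*5 = 5/9 ≈ 0.55556)
H(w, m) = 4*w (H(w, m) = w*4 = 4*w)
y(L) = 5*L/9
n(R) = R² (n(R) = R*R + (5/9)*0 = R² + 0 = R²)
X = 1/16 (X = 1/((4*(-1))²) = 1/((-4)²) = 1/16 ≈ 0.062500)
X*0 = (1/16)*0 = 0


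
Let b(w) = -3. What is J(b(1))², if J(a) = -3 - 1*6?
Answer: 81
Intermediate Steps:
J(a) = -9 (J(a) = -3 - 6 = -9)
J(b(1))² = (-9)² = 81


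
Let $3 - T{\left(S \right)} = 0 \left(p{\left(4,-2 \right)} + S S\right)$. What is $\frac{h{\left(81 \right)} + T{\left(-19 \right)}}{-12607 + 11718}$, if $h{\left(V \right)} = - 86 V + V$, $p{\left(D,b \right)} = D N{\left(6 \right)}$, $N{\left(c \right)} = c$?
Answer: $\frac{6882}{889} \approx 7.7413$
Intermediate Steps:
$p{\left(D,b \right)} = 6 D$ ($p{\left(D,b \right)} = D 6 = 6 D$)
$T{\left(S \right)} = 3$ ($T{\left(S \right)} = 3 - 0 \left(6 \cdot 4 + S S\right) = 3 - 0 \left(24 + S^{2}\right) = 3 - 0 = 3 + 0 = 3$)
$h{\left(V \right)} = - 85 V$
$\frac{h{\left(81 \right)} + T{\left(-19 \right)}}{-12607 + 11718} = \frac{\left(-85\right) 81 + 3}{-12607 + 11718} = \frac{-6885 + 3}{-889} = \left(-6882\right) \left(- \frac{1}{889}\right) = \frac{6882}{889}$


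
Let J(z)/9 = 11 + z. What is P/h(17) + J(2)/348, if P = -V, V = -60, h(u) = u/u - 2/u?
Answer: 7927/116 ≈ 68.336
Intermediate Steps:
J(z) = 99 + 9*z (J(z) = 9*(11 + z) = 99 + 9*z)
h(u) = 1 - 2/u
P = 60 (P = -1*(-60) = 60)
P/h(17) + J(2)/348 = 60/(((-2 + 17)/17)) + (99 + 9*2)/348 = 60/(((1/17)*15)) + (99 + 18)*(1/348) = 60/(15/17) + 117*(1/348) = 60*(17/15) + 39/116 = 68 + 39/116 = 7927/116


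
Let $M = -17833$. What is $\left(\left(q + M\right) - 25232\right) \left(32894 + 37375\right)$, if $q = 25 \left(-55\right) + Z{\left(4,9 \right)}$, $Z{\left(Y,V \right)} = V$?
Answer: $-3122121939$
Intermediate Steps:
$q = -1366$ ($q = 25 \left(-55\right) + 9 = -1375 + 9 = -1366$)
$\left(\left(q + M\right) - 25232\right) \left(32894 + 37375\right) = \left(\left(-1366 - 17833\right) - 25232\right) \left(32894 + 37375\right) = \left(-19199 - 25232\right) 70269 = \left(-44431\right) 70269 = -3122121939$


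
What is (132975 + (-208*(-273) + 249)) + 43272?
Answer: 233280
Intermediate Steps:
(132975 + (-208*(-273) + 249)) + 43272 = (132975 + (56784 + 249)) + 43272 = (132975 + 57033) + 43272 = 190008 + 43272 = 233280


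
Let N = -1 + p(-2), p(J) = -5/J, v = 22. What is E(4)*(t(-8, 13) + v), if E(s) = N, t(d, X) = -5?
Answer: 51/2 ≈ 25.500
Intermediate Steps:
N = 3/2 (N = -1 - 5/(-2) = -1 - 5*(-1/2) = -1 + 5/2 = 3/2 ≈ 1.5000)
E(s) = 3/2
E(4)*(t(-8, 13) + v) = 3*(-5 + 22)/2 = (3/2)*17 = 51/2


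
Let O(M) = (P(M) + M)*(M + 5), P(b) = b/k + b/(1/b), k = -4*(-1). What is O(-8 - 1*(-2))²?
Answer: 3249/4 ≈ 812.25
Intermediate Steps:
k = 4
P(b) = b² + b/4 (P(b) = b/4 + b/(1/b) = b*(¼) + b*b = b/4 + b² = b² + b/4)
O(M) = (5 + M)*(M + M*(¼ + M)) (O(M) = (M*(¼ + M) + M)*(M + 5) = (M + M*(¼ + M))*(5 + M) = (5 + M)*(M + M*(¼ + M)))
O(-8 - 1*(-2))² = ((-8 - 1*(-2))*(25 + 4*(-8 - 1*(-2))² + 25*(-8 - 1*(-2)))/4)² = ((-8 + 2)*(25 + 4*(-8 + 2)² + 25*(-8 + 2))/4)² = ((¼)*(-6)*(25 + 4*(-6)² + 25*(-6)))² = ((¼)*(-6)*(25 + 4*36 - 150))² = ((¼)*(-6)*(25 + 144 - 150))² = ((¼)*(-6)*19)² = (-57/2)² = 3249/4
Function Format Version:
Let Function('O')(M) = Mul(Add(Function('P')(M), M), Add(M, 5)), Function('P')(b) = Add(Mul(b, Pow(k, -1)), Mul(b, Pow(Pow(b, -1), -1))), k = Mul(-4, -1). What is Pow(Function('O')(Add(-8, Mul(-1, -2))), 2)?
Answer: Rational(3249, 4) ≈ 812.25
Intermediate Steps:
k = 4
Function('P')(b) = Add(Pow(b, 2), Mul(Rational(1, 4), b)) (Function('P')(b) = Add(Mul(b, Pow(4, -1)), Mul(b, Pow(Pow(b, -1), -1))) = Add(Mul(b, Rational(1, 4)), Mul(b, b)) = Add(Mul(Rational(1, 4), b), Pow(b, 2)) = Add(Pow(b, 2), Mul(Rational(1, 4), b)))
Function('O')(M) = Mul(Add(5, M), Add(M, Mul(M, Add(Rational(1, 4), M)))) (Function('O')(M) = Mul(Add(Mul(M, Add(Rational(1, 4), M)), M), Add(M, 5)) = Mul(Add(M, Mul(M, Add(Rational(1, 4), M))), Add(5, M)) = Mul(Add(5, M), Add(M, Mul(M, Add(Rational(1, 4), M)))))
Pow(Function('O')(Add(-8, Mul(-1, -2))), 2) = Pow(Mul(Rational(1, 4), Add(-8, Mul(-1, -2)), Add(25, Mul(4, Pow(Add(-8, Mul(-1, -2)), 2)), Mul(25, Add(-8, Mul(-1, -2))))), 2) = Pow(Mul(Rational(1, 4), Add(-8, 2), Add(25, Mul(4, Pow(Add(-8, 2), 2)), Mul(25, Add(-8, 2)))), 2) = Pow(Mul(Rational(1, 4), -6, Add(25, Mul(4, Pow(-6, 2)), Mul(25, -6))), 2) = Pow(Mul(Rational(1, 4), -6, Add(25, Mul(4, 36), -150)), 2) = Pow(Mul(Rational(1, 4), -6, Add(25, 144, -150)), 2) = Pow(Mul(Rational(1, 4), -6, 19), 2) = Pow(Rational(-57, 2), 2) = Rational(3249, 4)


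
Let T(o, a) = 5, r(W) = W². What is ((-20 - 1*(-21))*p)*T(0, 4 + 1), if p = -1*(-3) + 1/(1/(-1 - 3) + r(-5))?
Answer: 1505/99 ≈ 15.202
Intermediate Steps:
p = 301/99 (p = -1*(-3) + 1/(1/(-1 - 3) + (-5)²) = 3 + 1/(1/(-4) + 25) = 3 + 1/(-¼ + 25) = 3 + 1/(99/4) = 3 + 4/99 = 301/99 ≈ 3.0404)
((-20 - 1*(-21))*p)*T(0, 4 + 1) = ((-20 - 1*(-21))*(301/99))*5 = ((-20 + 21)*(301/99))*5 = (1*(301/99))*5 = (301/99)*5 = 1505/99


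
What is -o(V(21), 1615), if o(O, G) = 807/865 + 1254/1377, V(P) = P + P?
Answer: -731983/397035 ≈ -1.8436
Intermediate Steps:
V(P) = 2*P
o(O, G) = 731983/397035 (o(O, G) = 807*(1/865) + 1254*(1/1377) = 807/865 + 418/459 = 731983/397035)
-o(V(21), 1615) = -1*731983/397035 = -731983/397035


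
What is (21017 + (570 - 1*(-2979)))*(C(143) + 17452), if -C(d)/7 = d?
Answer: 404135266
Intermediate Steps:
C(d) = -7*d
(21017 + (570 - 1*(-2979)))*(C(143) + 17452) = (21017 + (570 - 1*(-2979)))*(-7*143 + 17452) = (21017 + (570 + 2979))*(-1001 + 17452) = (21017 + 3549)*16451 = 24566*16451 = 404135266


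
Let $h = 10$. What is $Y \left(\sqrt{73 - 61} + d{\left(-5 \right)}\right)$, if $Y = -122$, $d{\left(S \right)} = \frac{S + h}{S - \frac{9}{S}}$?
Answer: $\frac{1525}{8} - 244 \sqrt{3} \approx -232.0$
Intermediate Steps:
$d{\left(S \right)} = \frac{10 + S}{S - \frac{9}{S}}$ ($d{\left(S \right)} = \frac{S + 10}{S - \frac{9}{S}} = \frac{10 + S}{S - \frac{9}{S}}$)
$Y \left(\sqrt{73 - 61} + d{\left(-5 \right)}\right) = - 122 \left(\sqrt{73 - 61} - \frac{5 \left(10 - 5\right)}{-9 + \left(-5\right)^{2}}\right) = - 122 \left(\sqrt{12} - 5 \frac{1}{-9 + 25} \cdot 5\right) = - 122 \left(2 \sqrt{3} - 5 \cdot \frac{1}{16} \cdot 5\right) = - 122 \left(2 \sqrt{3} - \frac{5}{16} \cdot 5\right) = - 122 \left(2 \sqrt{3} - \frac{25}{16}\right) = - 122 \left(- \frac{25}{16} + 2 \sqrt{3}\right) = \frac{1525}{8} - 244 \sqrt{3}$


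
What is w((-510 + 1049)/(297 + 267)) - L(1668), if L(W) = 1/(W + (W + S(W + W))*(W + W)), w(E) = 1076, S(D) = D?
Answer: 17963832911/16695012 ≈ 1076.0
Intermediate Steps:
L(W) = 1/(W + 6*W**2) (L(W) = 1/(W + (W + (W + W))*(W + W)) = 1/(W + (W + 2*W)*(2*W)) = 1/(W + (3*W)*(2*W)) = 1/(W + 6*W**2))
w((-510 + 1049)/(297 + 267)) - L(1668) = 1076 - 1/(1668*(1 + 6*1668)) = 1076 - 1/(1668*(1 + 10008)) = 1076 - 1/(1668*10009) = 1076 - 1*1/16695012 = 1076 - 1/16695012 = 17963832911/16695012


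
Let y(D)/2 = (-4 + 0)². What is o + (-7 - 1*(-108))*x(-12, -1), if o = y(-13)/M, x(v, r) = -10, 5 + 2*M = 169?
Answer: -41394/41 ≈ -1009.6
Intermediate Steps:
y(D) = 32 (y(D) = 2*(-4 + 0)² = 2*(-4)² = 2*16 = 32)
M = 82 (M = -5/2 + (½)*169 = -5/2 + 169/2 = 82)
o = 16/41 (o = 32/82 = 32*(1/82) = 16/41 ≈ 0.39024)
o + (-7 - 1*(-108))*x(-12, -1) = 16/41 + (-7 - 1*(-108))*(-10) = 16/41 + (-7 + 108)*(-10) = 16/41 + 101*(-10) = 16/41 - 1010 = -41394/41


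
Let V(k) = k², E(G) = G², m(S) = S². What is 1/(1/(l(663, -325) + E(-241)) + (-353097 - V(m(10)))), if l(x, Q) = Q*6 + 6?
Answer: -56137/20383176288 ≈ -2.7541e-6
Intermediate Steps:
l(x, Q) = 6 + 6*Q (l(x, Q) = 6*Q + 6 = 6 + 6*Q)
1/(1/(l(663, -325) + E(-241)) + (-353097 - V(m(10)))) = 1/(1/((6 + 6*(-325)) + (-241)²) + (-353097 - (10²)²)) = 1/(1/((6 - 1950) + 58081) + (-353097 - 1*100²)) = 1/(1/(-1944 + 58081) + (-353097 - 1*10000)) = 1/(1/56137 + (-353097 - 10000)) = 1/(1/56137 - 363097) = 1/(-20383176288/56137) = -56137/20383176288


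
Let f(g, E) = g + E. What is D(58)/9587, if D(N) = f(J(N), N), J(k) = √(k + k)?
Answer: 58/9587 + 2*√29/9587 ≈ 0.0071733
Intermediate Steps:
J(k) = √2*√k (J(k) = √(2*k) = √2*√k)
f(g, E) = E + g
D(N) = N + √2*√N
D(58)/9587 = (58 + √2*√58)/9587 = (58 + 2*√29)*(1/9587) = 58/9587 + 2*√29/9587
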